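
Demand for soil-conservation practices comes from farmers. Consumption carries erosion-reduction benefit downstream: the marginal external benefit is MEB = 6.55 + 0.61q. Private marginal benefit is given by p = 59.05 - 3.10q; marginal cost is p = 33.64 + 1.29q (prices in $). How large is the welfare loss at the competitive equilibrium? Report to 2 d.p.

Market equilibrium (private): 33.64 + 1.29q = 59.05 - 3.10q → q_m = 5.7882.
Social marginal benefit = demand + MEB = 65.60 - 2.49q.
Set SMB = MC: 65.60 - 2.49q = 33.64 + 1.29q → q* = 8.4550.
The welfare-loss triangle has base |q_m − q*| and height MEB(q_m) (the vertical gap between SMB and MC is zero at q* and MEB at q_m).
DWL = ½ × 2.6668 × 10.0808 = 13.4417.

DWL = $13.44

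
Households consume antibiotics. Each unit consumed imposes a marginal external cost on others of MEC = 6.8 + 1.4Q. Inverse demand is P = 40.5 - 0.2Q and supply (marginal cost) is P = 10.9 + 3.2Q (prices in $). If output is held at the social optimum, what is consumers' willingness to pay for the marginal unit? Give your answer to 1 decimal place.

Social marginal benefit = demand − MEC = 33.7 - 1.6Q.
Set SMB = MC: 33.7 - 1.6Q = 10.9 + 3.2Q → Q* = 4.7500.
Consumer price on the demand curve at Q*: 40.5 − 0.2×4.7500 = 39.5500.

P = $39.6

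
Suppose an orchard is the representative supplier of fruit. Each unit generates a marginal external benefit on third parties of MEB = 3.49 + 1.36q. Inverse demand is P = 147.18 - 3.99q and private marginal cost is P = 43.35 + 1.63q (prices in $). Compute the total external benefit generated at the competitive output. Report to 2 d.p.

Market equilibrium (private): 43.35 + 1.63q = 147.18 - 3.99q → q_m = 18.4751.
Total external benefit = ∫₀^{q_m} (3.49 + 1.36q) dq = 3.49×18.4751 + ½×1.36×18.4751² = 296.5820.

$296.58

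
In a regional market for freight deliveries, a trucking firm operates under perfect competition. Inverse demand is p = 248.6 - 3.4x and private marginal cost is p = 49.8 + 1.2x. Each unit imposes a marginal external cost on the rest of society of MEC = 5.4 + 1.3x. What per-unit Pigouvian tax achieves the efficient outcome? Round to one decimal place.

Social marginal cost = private MC + MEC = 55.2 + 2.5x.
Set SMC = demand: 55.2 + 2.5x = 248.6 - 3.4x → x* = 32.7797.
The Pigouvian tax equals MEC at x*: 5.4 + 1.3×32.7797 = 48.0136.

tax = 48.0 per unit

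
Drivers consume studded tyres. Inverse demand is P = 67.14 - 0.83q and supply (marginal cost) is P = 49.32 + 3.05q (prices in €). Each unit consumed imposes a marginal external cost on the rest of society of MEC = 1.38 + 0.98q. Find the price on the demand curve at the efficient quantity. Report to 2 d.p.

P = €64.33

Social marginal benefit = demand − MEC = 65.76 - 1.81q.
Set SMB = MC: 65.76 - 1.81q = 49.32 + 3.05q → q* = 3.3827.
Consumer price on the demand curve at q*: 67.14 − 0.83×3.3827 = 64.3324.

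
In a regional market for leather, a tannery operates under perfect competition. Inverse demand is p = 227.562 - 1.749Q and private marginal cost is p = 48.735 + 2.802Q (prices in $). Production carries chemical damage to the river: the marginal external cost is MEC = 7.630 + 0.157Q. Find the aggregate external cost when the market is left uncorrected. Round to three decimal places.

$421.019

Market equilibrium (private): 48.735 + 2.802Q = 227.562 - 1.749Q → Q_m = 39.2940.
Total external cost = ∫₀^{Q_m} (7.630 + 0.157Q) dQ = 7.630×39.2940 + ½×0.157×39.2940² = 421.0187.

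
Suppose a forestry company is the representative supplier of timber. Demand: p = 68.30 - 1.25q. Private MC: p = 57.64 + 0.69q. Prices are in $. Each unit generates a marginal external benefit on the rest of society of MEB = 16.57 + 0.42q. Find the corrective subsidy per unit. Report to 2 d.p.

subsidy = $24.09 per unit

Social marginal cost = private MC − MEB = 41.07 + 0.27q.
Set SMC = demand: 41.07 + 0.27q = 68.30 - 1.25q → q* = 17.9145.
The Pigouvian subsidy equals MEB at q*: 16.57 + 0.42×17.9145 = 24.0941.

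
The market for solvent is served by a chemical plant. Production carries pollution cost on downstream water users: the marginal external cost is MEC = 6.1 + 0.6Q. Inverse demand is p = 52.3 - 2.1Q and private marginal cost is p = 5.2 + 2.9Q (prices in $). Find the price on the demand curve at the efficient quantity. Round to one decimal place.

P = $36.9

Social marginal cost = private MC + MEC = 11.3 + 3.5Q.
Set SMC = demand: 11.3 + 3.5Q = 52.3 - 2.1Q → Q* = 7.3214.
Consumer price on the demand curve at Q*: 52.3 − 2.1×7.3214 = 36.9251.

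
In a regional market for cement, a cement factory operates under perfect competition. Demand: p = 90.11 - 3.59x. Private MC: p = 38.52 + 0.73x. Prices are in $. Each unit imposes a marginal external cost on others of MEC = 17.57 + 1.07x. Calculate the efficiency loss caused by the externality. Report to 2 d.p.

DWL = $85.44

Market equilibrium (private): 38.52 + 0.73x = 90.11 - 3.59x → x_m = 11.9421.
Social marginal cost = private MC + MEC = 56.09 + 1.80x.
Set SMC = demand: 56.09 + 1.80x = 90.11 - 3.59x → x* = 6.3117.
The welfare-loss triangle has base |x_m − x*| and height MEC(x_m) (the vertical gap between SMC and demand is zero at x* and MEC at x_m).
DWL = ½ × 5.6304 × 30.3481 = 85.4360.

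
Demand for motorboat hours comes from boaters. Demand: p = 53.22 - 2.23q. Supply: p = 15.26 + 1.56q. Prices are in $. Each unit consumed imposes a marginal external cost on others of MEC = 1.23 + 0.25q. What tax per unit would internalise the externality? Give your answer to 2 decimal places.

Social marginal benefit = demand − MEC = 51.99 - 2.48q.
Set SMB = MC: 51.99 - 2.48q = 15.26 + 1.56q → q* = 9.0916.
The Pigouvian tax equals MEC at q*: 1.23 + 0.25×9.0916 = 3.5029.

tax = $3.50 per unit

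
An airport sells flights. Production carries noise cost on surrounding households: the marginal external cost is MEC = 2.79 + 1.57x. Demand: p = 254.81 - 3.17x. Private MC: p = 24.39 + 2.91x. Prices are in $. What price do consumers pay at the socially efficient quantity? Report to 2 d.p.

Social marginal cost = private MC + MEC = 27.18 + 4.48x.
Set SMC = demand: 27.18 + 4.48x = 254.81 - 3.17x → x* = 29.7556.
Consumer price on the demand curve at x*: 254.81 − 3.17×29.7556 = 160.4847.

P = $160.48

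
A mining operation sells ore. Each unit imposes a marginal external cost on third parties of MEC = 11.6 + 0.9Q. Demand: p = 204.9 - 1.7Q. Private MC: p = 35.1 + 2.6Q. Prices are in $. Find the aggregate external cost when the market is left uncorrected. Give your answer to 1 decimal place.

$1159.8

Market equilibrium (private): 35.1 + 2.6Q = 204.9 - 1.7Q → Q_m = 39.4884.
Total external cost = ∫₀^{Q_m} (11.6 + 0.9Q) dQ = 11.6×39.4884 + ½×0.9×39.4884² = 1159.7656.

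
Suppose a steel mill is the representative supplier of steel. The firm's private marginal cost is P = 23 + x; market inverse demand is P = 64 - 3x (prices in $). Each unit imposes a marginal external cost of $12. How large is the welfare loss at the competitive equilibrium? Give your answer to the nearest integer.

Market equilibrium (private): 23 + x = 64 - 3x → x_m = 10.2500.
Social marginal cost = private MC + MEC = 35 + x.
Set SMC = demand: 35 + x = 64 - 3x → x* = 7.2500.
Height of the DWL triangle at x_m is SMC(x_m) − demand(x_m) = MEC(x_m) = 12.0000.
DWL = ½ × 3.0000 × 12.0000 = 18.0000.

DWL = $18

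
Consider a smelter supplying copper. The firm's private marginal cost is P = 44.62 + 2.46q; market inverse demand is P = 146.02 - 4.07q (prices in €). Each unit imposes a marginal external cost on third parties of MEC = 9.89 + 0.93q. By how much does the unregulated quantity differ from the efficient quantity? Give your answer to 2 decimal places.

Market equilibrium (private): 44.62 + 2.46q = 146.02 - 4.07q → q_m = 15.5283.
Social marginal cost = private MC + MEC = 54.51 + 3.39q.
Set SMC = demand: 54.51 + 3.39q = 146.02 - 4.07q → q* = 12.2668.
Gap = |15.5283 − 12.2668| = 3.2615.

3.26 units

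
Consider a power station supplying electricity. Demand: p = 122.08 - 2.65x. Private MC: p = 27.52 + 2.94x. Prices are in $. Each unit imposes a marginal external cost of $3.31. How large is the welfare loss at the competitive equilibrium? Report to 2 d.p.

Market equilibrium (private): 27.52 + 2.94x = 122.08 - 2.65x → x_m = 16.9159.
Social marginal cost = private MC + MEC = 30.83 + 2.94x.
Set SMC = demand: 30.83 + 2.94x = 122.08 - 2.65x → x* = 16.3238.
Between x* and x_m the wedge SMC − demand runs linearly from 0 to MEC(x_m), so the loss is a triangle.
DWL = ½ × 0.5921 × 3.3100 = 0.9799.

DWL = $0.98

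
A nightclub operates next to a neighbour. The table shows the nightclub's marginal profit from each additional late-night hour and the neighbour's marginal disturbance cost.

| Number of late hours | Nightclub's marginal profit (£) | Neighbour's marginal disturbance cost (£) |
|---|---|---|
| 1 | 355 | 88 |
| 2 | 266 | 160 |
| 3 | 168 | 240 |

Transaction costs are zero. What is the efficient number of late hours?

2

Bargaining reaches the level where marginal profit last exceeds marginal disturbance cost.
That holds through level 2 (266 ≥ 160) but not at 3 (168 < 240).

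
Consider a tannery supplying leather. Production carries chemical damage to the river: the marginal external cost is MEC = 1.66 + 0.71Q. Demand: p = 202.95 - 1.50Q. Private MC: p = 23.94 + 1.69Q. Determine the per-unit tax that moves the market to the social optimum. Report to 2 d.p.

tax = 33.95 per unit

Social marginal cost = private MC + MEC = 25.60 + 2.40Q.
Set SMC = demand: 25.60 + 2.40Q = 202.95 - 1.50Q → Q* = 45.4744.
The Pigouvian tax equals MEC at Q*: 1.66 + 0.71×45.4744 = 33.9468.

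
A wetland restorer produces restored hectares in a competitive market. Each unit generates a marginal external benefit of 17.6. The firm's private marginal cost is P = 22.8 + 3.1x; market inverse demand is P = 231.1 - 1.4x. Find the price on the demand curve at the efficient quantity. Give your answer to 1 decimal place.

P = 160.8

Social marginal cost = private MC − MEB = 5.2 + 3.1x.
Set SMC = demand: 5.2 + 3.1x = 231.1 - 1.4x → x* = 50.2000.
Consumer price on the demand curve at x*: 231.1 − 1.4×50.2000 = 160.8200.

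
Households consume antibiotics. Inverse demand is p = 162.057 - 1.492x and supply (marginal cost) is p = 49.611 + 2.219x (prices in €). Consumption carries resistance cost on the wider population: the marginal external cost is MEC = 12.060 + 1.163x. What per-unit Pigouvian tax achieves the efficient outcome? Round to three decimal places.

tax = €36.013 per unit

Social marginal benefit = demand − MEC = 149.997 - 2.655x.
Set SMB = MC: 149.997 - 2.655x = 49.611 + 2.219x → x* = 20.5962.
The Pigouvian tax equals MEC at x*: 12.060 + 1.163×20.5962 = 36.0134.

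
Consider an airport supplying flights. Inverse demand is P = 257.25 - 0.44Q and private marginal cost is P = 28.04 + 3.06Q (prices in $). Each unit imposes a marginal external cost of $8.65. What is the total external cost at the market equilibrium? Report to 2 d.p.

Market equilibrium (private): 28.04 + 3.06Q = 257.25 - 0.44Q → Q_m = 65.4886.
Total external cost = MEC × Q_m = 8.65 × 65.4886 = 566.4764.

$566.48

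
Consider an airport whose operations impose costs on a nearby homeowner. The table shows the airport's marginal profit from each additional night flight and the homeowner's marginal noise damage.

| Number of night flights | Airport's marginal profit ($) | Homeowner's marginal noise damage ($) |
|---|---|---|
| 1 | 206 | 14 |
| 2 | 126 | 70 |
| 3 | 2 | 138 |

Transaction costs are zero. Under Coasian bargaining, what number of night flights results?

2

Bargaining reaches the level where marginal profit last exceeds marginal noise damage.
That holds through level 2 (126 ≥ 70) but not at 3 (2 < 138).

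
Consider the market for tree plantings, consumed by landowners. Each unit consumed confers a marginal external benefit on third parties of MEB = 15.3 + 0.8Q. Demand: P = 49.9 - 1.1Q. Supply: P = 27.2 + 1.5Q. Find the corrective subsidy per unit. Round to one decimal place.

subsidy = 32.2 per unit

Social marginal benefit = demand + MEB = 65.2 - 0.3Q.
Set SMB = MC: 65.2 - 0.3Q = 27.2 + 1.5Q → Q* = 21.1111.
The Pigouvian subsidy equals MEB at Q*: 15.3 + 0.8×21.1111 = 32.1889.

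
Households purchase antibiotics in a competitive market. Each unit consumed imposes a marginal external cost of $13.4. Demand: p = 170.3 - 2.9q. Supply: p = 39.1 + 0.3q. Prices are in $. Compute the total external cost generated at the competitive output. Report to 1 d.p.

Market equilibrium (private): 39.1 + 0.3q = 170.3 - 2.9q → q_m = 41.0000.
Total external cost = MEC × q_m = 13.4 × 41.0000 = 549.4000.

$549.4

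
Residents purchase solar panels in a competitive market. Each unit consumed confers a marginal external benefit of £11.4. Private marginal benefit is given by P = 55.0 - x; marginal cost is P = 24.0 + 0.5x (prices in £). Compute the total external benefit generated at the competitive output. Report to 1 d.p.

Market equilibrium (private): 24.0 + 0.5x = 55.0 - x → x_m = 20.6667.
Total external benefit = MEB × x_m = 11.4 × 20.6667 = 235.6004.

£235.6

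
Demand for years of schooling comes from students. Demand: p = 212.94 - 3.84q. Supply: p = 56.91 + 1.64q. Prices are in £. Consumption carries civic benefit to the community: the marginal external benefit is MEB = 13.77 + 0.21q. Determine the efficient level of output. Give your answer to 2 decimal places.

q* = 32.22

Social marginal benefit = demand + MEB = 226.71 - 3.63q.
Set SMB = MC: 226.71 - 3.63q = 56.91 + 1.64q → q* = 32.2201.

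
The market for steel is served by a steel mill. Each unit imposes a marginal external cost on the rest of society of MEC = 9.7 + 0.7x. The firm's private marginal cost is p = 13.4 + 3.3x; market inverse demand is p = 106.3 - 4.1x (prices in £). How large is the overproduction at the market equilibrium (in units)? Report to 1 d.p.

2.3 units

Market equilibrium (private): 13.4 + 3.3x = 106.3 - 4.1x → x_m = 12.5541.
Social marginal cost = private MC + MEC = 23.1 + 4.0x.
Set SMC = demand: 23.1 + 4.0x = 106.3 - 4.1x → x* = 10.2716.
Gap = |12.5541 − 10.2716| = 2.2825.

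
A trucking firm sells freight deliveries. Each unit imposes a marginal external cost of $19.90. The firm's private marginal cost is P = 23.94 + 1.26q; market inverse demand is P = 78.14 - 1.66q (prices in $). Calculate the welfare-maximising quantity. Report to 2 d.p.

Social marginal cost = private MC + MEC = 43.84 + 1.26q.
Set SMC = demand: 43.84 + 1.26q = 78.14 - 1.66q → q* = 11.7466.

q* = 11.75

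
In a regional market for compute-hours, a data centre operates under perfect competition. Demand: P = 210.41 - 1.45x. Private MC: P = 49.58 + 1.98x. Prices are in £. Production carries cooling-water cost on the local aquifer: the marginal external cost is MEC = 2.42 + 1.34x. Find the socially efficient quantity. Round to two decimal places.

x* = 33.21

Social marginal cost = private MC + MEC = 52.00 + 3.32x.
Set SMC = demand: 52.00 + 3.32x = 210.41 - 1.45x → x* = 33.2096.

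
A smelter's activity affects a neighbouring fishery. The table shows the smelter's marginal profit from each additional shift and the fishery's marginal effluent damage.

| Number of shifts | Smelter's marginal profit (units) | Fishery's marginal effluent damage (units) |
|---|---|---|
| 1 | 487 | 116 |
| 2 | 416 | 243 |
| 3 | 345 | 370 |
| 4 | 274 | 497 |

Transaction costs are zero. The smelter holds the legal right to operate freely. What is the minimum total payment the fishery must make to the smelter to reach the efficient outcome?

Left alone the smelter would choose level 4 (marginal profit stays positive).
Efficient level: k* = 2 (marginal profit ≥ marginal effluent damage through 2).
The fishery must at least cover the smelter's forgone profit from cutting 4→2: 345 + 274 = 619.

619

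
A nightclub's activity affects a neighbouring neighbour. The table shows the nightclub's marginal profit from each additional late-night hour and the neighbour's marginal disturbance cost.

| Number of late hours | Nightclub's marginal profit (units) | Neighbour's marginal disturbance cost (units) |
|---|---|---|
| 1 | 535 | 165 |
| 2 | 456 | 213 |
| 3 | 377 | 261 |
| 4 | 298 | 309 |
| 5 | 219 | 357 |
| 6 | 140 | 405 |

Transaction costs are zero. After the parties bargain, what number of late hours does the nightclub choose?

3

Bargaining reaches the level where marginal profit last exceeds marginal disturbance cost.
That holds through level 3 (377 ≥ 261) but not at 4 (298 < 309).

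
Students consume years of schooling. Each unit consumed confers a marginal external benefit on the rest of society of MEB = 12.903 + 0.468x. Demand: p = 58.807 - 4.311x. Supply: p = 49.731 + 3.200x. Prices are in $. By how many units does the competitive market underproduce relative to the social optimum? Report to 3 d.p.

1.912 units

Market equilibrium (private): 49.731 + 3.200x = 58.807 - 4.311x → x_m = 1.2084.
Social marginal benefit = demand + MEB = 71.710 - 3.843x.
Set SMB = MC: 71.710 - 3.843x = 49.731 + 3.200x → x* = 3.1207.
Gap = |1.2084 − 3.1207| = 1.9123.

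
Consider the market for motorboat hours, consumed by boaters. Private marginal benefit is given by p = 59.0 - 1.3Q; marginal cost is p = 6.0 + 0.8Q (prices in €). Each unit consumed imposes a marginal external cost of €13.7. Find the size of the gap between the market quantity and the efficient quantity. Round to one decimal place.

Market equilibrium (private): 6.0 + 0.8Q = 59.0 - 1.3Q → Q_m = 25.2381.
Social marginal benefit = demand − MEC = 45.3 - 1.3Q.
Set SMB = MC: 45.3 - 1.3Q = 6.0 + 0.8Q → Q* = 18.7143.
Gap = |25.2381 − 18.7143| = 6.5238.

6.5 units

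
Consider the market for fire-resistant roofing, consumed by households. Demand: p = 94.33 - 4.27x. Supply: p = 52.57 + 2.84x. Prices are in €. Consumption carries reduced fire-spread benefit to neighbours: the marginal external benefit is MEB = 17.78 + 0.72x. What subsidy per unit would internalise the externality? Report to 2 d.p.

subsidy = €24.49 per unit

Social marginal benefit = demand + MEB = 112.11 - 3.55x.
Set SMB = MC: 112.11 - 3.55x = 52.57 + 2.84x → x* = 9.3177.
The Pigouvian subsidy equals MEB at x*: 17.78 + 0.72×9.3177 = 24.4887.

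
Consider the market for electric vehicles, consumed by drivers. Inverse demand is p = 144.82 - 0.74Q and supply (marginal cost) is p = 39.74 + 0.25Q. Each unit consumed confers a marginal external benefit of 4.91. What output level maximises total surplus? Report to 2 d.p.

Q* = 111.10

Social marginal benefit = demand + MEB = 149.73 - 0.74Q.
Set SMB = MC: 149.73 - 0.74Q = 39.74 + 0.25Q → Q* = 111.1010.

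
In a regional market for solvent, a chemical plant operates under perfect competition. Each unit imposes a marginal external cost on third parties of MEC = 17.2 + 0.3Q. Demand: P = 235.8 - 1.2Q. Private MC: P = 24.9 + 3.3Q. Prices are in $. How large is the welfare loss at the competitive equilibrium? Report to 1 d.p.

DWL = $101.8

Market equilibrium (private): 24.9 + 3.3Q = 235.8 - 1.2Q → Q_m = 46.8667.
Social marginal cost = private MC + MEC = 42.1 + 3.6Q.
Set SMC = demand: 42.1 + 3.6Q = 235.8 - 1.2Q → Q* = 40.3542.
Between Q* and Q_m the wedge SMC − demand runs linearly from 0 to MEC(Q_m), so the loss is a triangle.
DWL = ½ × 6.5125 × 31.2600 = 101.7904.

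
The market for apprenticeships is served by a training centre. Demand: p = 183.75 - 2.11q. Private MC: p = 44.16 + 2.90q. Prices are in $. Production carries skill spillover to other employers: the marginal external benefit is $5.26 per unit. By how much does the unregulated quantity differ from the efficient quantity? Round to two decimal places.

1.05 units

Market equilibrium (private): 44.16 + 2.90q = 183.75 - 2.11q → q_m = 27.8623.
Social marginal cost = private MC − MEB = 38.90 + 2.90q.
Set SMC = demand: 38.90 + 2.90q = 183.75 - 2.11q → q* = 28.9122.
Gap = |27.8623 − 28.9122| = 1.0499.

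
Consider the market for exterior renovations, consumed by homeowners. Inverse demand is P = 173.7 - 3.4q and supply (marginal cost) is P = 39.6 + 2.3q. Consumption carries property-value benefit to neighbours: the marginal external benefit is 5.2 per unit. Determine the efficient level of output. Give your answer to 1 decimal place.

q* = 24.4

Social marginal benefit = demand + MEB = 178.9 - 3.4q.
Set SMB = MC: 178.9 - 3.4q = 39.6 + 2.3q → q* = 24.4386.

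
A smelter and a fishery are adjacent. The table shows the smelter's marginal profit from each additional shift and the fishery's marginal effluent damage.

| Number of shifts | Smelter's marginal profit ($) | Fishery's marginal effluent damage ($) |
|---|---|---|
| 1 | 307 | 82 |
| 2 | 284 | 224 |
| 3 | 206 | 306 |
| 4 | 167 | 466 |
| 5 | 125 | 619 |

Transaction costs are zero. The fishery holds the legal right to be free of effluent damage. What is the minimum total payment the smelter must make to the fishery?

$306

Efficient level: marginal profit ≥ marginal effluent damage through level 2, so k* = 2.
With the fishery holding the right, the smelter must at least compensate total damage at k*: 82 + 224 = 306.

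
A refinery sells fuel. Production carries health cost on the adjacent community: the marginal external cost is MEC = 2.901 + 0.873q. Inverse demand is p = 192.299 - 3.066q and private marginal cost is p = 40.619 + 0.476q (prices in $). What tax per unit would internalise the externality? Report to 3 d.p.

Social marginal cost = private MC + MEC = 43.520 + 1.349q.
Set SMC = demand: 43.520 + 1.349q = 192.299 - 3.066q → q* = 33.6985.
The Pigouvian tax equals MEC at q*: 2.901 + 0.873×33.6985 = 32.3198.

tax = $32.320 per unit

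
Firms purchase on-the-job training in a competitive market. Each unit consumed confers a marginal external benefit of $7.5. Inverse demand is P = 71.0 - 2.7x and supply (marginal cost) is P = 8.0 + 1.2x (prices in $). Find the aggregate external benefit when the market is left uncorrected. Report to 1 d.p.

Market equilibrium (private): 8.0 + 1.2x = 71.0 - 2.7x → x_m = 16.1538.
Total external benefit = MEB × x_m = 7.5 × 16.1538 = 121.1535.

$121.2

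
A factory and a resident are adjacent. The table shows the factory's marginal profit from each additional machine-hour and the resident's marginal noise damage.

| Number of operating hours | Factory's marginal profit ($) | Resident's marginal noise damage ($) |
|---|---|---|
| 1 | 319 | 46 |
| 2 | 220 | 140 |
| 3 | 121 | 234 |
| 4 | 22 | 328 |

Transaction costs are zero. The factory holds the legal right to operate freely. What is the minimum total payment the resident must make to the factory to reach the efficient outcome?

$143

Left alone the factory would choose level 4 (marginal profit stays positive).
Efficient level: k* = 2 (marginal profit ≥ marginal noise damage through 2).
The resident must at least cover the factory's forgone profit from cutting 4→2: 121 + 22 = 143.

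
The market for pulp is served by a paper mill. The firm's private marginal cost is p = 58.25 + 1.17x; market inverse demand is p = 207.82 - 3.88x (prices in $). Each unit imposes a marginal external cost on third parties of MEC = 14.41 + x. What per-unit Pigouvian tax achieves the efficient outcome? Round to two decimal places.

Social marginal cost = private MC + MEC = 72.66 + 2.17x.
Set SMC = demand: 72.66 + 2.17x = 207.82 - 3.88x → x* = 22.3405.
The Pigouvian tax equals MEC at x*: 14.41 + 1.00×22.3405 = 36.7505.

tax = $36.75 per unit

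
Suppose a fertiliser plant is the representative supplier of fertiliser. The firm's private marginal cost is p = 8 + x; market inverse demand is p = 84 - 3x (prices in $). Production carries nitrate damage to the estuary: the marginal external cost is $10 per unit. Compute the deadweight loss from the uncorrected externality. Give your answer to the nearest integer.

Market equilibrium (private): 8 + x = 84 - 3x → x_m = 19.0000.
Social marginal cost = private MC + MEC = 18 + x.
Set SMC = demand: 18 + x = 84 - 3x → x* = 16.5000.
Between x* and x_m the wedge SMC − demand runs linearly from 0 to MEC(x_m), so the loss is a triangle.
DWL = ½ × 2.5000 × 10.0000 = 12.5000.

DWL = $13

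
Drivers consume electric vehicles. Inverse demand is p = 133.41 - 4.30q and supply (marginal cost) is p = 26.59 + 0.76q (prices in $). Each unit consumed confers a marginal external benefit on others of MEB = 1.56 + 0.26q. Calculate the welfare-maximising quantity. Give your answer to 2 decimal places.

Social marginal benefit = demand + MEB = 134.97 - 4.04q.
Set SMB = MC: 134.97 - 4.04q = 26.59 + 0.76q → q* = 22.5792.

q* = 22.58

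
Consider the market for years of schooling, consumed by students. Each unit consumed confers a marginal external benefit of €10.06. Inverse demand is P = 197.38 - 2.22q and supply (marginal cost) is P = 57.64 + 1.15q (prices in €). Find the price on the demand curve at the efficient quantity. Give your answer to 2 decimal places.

P = €98.70

Social marginal benefit = demand + MEB = 207.44 - 2.22q.
Set SMB = MC: 207.44 - 2.22q = 57.64 + 1.15q → q* = 44.4510.
Consumer price on the demand curve at q*: 197.38 − 2.22×44.4510 = 98.6988.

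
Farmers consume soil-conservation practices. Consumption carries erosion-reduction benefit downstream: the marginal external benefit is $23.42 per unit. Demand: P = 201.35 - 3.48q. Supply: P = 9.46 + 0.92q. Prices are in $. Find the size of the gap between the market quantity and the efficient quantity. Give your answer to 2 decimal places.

5.32 units

Market equilibrium (private): 9.46 + 0.92q = 201.35 - 3.48q → q_m = 43.6114.
Social marginal benefit = demand + MEB = 224.77 - 3.48q.
Set SMB = MC: 224.77 - 3.48q = 9.46 + 0.92q → q* = 48.9341.
Gap = |43.6114 − 48.9341| = 5.3227.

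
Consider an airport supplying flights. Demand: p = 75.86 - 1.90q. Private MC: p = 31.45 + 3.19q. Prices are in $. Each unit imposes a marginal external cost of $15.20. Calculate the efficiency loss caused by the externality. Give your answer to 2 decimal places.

DWL = $22.70

Market equilibrium (private): 31.45 + 3.19q = 75.86 - 1.90q → q_m = 8.7250.
Social marginal cost = private MC + MEC = 46.65 + 3.19q.
Set SMC = demand: 46.65 + 3.19q = 75.86 - 1.90q → q* = 5.7387.
Height of the DWL triangle at q_m is SMC(q_m) − demand(q_m) = MEC(q_m) = 15.2000.
DWL = ½ × 2.9863 × 15.2000 = 22.6959.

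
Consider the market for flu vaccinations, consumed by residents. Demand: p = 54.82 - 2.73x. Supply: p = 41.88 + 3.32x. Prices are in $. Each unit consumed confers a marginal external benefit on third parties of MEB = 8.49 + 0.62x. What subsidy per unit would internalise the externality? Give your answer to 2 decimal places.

Social marginal benefit = demand + MEB = 63.31 - 2.11x.
Set SMB = MC: 63.31 - 2.11x = 41.88 + 3.32x → x* = 3.9466.
The Pigouvian subsidy equals MEB at x*: 8.49 + 0.62×3.9466 = 10.9369.

subsidy = $10.94 per unit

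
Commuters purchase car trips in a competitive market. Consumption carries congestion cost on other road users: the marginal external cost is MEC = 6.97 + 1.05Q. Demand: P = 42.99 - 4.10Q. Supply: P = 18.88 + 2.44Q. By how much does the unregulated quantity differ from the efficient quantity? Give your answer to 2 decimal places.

1.43 units

Market equilibrium (private): 18.88 + 2.44Q = 42.99 - 4.10Q → Q_m = 3.6865.
Social marginal benefit = demand − MEC = 36.02 - 5.15Q.
Set SMB = MC: 36.02 - 5.15Q = 18.88 + 2.44Q → Q* = 2.2582.
Gap = |3.6865 − 2.2582| = 1.4283.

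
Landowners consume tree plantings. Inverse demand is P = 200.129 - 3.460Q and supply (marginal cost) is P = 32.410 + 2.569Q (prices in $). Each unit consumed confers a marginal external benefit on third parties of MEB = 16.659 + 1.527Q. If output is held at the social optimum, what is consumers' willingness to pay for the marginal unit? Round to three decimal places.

P = $58.426

Social marginal benefit = demand + MEB = 216.788 - 1.933Q.
Set SMB = MC: 216.788 - 1.933Q = 32.410 + 2.569Q → Q* = 40.9547.
Consumer price on the demand curve at Q*: 200.129 − 3.460×40.9547 = 58.4257.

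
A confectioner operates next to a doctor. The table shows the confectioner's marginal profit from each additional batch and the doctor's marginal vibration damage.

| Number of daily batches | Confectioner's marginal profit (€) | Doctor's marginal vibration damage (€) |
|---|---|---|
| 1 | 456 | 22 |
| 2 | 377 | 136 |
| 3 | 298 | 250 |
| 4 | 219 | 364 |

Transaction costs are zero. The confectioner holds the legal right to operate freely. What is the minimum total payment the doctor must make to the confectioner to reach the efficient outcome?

Left alone the confectioner would choose level 4 (marginal profit stays positive).
Efficient level: k* = 3 (marginal profit ≥ marginal vibration damage through 3).
The doctor must at least cover the confectioner's forgone profit from cutting 4→3: 219 = 219.

€219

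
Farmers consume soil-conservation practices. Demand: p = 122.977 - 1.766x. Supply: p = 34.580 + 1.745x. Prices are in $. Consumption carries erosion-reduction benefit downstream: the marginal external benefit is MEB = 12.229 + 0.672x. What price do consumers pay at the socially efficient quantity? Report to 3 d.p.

P = $60.383

Social marginal benefit = demand + MEB = 135.206 - 1.094x.
Set SMB = MC: 135.206 - 1.094x = 34.580 + 1.745x → x* = 35.4442.
Consumer price on the demand curve at x*: 122.977 − 1.766×35.4442 = 60.3825.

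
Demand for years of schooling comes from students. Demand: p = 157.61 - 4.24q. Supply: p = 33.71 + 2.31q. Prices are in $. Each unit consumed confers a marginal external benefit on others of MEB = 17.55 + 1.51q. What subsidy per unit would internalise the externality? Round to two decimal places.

subsidy = $59.93 per unit

Social marginal benefit = demand + MEB = 175.16 - 2.73q.
Set SMB = MC: 175.16 - 2.73q = 33.71 + 2.31q → q* = 28.0655.
The Pigouvian subsidy equals MEB at q*: 17.55 + 1.51×28.0655 = 59.9289.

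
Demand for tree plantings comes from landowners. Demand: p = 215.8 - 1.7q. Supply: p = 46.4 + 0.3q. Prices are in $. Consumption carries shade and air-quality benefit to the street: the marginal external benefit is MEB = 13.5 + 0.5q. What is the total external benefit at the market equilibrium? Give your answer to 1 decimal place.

$2937.0

Market equilibrium (private): 46.4 + 0.3q = 215.8 - 1.7q → q_m = 84.7000.
Total external benefit = ∫₀^{q_m} (13.5 + 0.5q) dq = 13.5×84.7000 + ½×0.5×84.7000² = 2936.9725.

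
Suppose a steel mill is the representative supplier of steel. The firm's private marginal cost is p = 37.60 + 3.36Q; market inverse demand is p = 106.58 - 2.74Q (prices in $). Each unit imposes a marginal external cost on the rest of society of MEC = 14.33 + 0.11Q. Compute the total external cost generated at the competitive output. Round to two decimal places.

Market equilibrium (private): 37.60 + 3.36Q = 106.58 - 2.74Q → Q_m = 11.3082.
Total external cost = ∫₀^{Q_m} (14.33 + 0.11Q) dQ = 14.33×11.3082 + ½×0.11×11.3082² = 169.0797.

$169.08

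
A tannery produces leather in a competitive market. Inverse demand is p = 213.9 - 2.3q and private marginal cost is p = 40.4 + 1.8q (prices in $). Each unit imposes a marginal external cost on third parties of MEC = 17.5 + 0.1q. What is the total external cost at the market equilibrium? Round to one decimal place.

Market equilibrium (private): 40.4 + 1.8q = 213.9 - 2.3q → q_m = 42.3171.
Total external cost = ∫₀^{q_m} (17.5 + 0.1q) dq = 17.5×42.3171 + ½×0.1×42.3171² = 830.0861.

$830.1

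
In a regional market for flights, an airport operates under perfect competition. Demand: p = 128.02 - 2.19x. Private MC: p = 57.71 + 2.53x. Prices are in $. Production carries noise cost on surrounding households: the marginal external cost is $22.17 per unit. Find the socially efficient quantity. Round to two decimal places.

Social marginal cost = private MC + MEC = 79.88 + 2.53x.
Set SMC = demand: 79.88 + 2.53x = 128.02 - 2.19x → x* = 10.1992.

x* = 10.20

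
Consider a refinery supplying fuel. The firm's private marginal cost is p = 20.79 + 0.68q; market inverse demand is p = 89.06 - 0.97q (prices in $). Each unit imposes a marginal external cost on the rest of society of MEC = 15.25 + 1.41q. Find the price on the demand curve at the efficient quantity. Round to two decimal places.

Social marginal cost = private MC + MEC = 36.04 + 2.09q.
Set SMC = demand: 36.04 + 2.09q = 89.06 - 0.97q → q* = 17.3268.
Consumer price on the demand curve at q*: 89.06 − 0.97×17.3268 = 72.2530.

P = $72.25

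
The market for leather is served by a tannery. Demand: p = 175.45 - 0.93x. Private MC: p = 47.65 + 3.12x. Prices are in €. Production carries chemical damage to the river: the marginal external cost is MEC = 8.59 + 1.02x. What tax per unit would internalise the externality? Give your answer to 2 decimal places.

Social marginal cost = private MC + MEC = 56.24 + 4.14x.
Set SMC = demand: 56.24 + 4.14x = 175.45 - 0.93x → x* = 23.5128.
The Pigouvian tax equals MEC at x*: 8.59 + 1.02×23.5128 = 32.5731.

tax = €32.57 per unit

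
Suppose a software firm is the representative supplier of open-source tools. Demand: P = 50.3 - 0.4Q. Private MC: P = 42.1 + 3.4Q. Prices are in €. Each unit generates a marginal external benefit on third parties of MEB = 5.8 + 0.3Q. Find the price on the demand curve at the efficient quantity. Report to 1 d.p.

P = €48.7

Social marginal cost = private MC − MEB = 36.3 + 3.1Q.
Set SMC = demand: 36.3 + 3.1Q = 50.3 - 0.4Q → Q* = 4.0000.
Consumer price on the demand curve at Q*: 50.3 − 0.4×4.0000 = 48.7000.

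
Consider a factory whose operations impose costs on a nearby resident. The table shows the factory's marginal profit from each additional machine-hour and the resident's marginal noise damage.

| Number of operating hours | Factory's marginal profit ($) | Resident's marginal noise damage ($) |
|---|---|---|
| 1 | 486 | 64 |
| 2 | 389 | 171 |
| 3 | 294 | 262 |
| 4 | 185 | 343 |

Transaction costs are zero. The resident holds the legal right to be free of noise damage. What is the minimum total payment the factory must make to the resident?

$497

Efficient level: marginal profit ≥ marginal noise damage through level 3, so k* = 3.
With the resident holding the right, the factory must at least compensate total damage at k*: 64 + 171 + 262 = 497.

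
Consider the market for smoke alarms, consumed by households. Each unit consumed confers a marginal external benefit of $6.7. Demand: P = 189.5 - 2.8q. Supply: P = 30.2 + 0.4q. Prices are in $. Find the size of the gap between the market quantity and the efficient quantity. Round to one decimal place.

Market equilibrium (private): 30.2 + 0.4q = 189.5 - 2.8q → q_m = 49.7813.
Social marginal benefit = demand + MEB = 196.2 - 2.8q.
Set SMB = MC: 196.2 - 2.8q = 30.2 + 0.4q → q* = 51.8750.
Gap = |49.7813 − 51.8750| = 2.0937.

2.1 units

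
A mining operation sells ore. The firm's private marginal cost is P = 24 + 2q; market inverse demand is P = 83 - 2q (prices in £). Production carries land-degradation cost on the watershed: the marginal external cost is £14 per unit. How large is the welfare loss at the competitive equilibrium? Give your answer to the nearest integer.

Market equilibrium (private): 24 + 2q = 83 - 2q → q_m = 14.7500.
Social marginal cost = private MC + MEC = 38 + 2q.
Set SMC = demand: 38 + 2q = 83 - 2q → q* = 11.2500.
The loss is the area between SMC and demand from q* to q_m; with linear curves that's a triangle of height MEC(q_m).
DWL = ½ × 3.5000 × 14.0000 = 24.5000.

DWL = £25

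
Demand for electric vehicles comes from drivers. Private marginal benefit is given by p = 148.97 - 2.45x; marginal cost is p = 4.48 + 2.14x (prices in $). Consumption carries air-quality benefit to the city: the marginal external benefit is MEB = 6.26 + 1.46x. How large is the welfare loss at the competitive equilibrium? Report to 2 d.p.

Market equilibrium (private): 4.48 + 2.14x = 148.97 - 2.45x → x_m = 31.4793.
Social marginal benefit = demand + MEB = 155.23 - 0.99x.
Set SMB = MC: 155.23 - 0.99x = 4.48 + 2.14x → x* = 48.1629.
The welfare-loss triangle has base |x_m − x*| and height MEB(x_m) (the vertical gap between SMB and MC is zero at x* and MEB at x_m).
DWL = ½ × 16.6836 × 52.2198 = 435.6071.

DWL = $435.61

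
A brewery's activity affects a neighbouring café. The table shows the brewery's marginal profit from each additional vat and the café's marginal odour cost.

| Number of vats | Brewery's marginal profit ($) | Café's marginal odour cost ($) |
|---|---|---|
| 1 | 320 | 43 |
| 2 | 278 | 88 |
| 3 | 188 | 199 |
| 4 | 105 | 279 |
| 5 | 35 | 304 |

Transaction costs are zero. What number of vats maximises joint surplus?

2

Bargaining reaches the level where marginal profit last exceeds marginal odour cost.
That holds through level 2 (278 ≥ 88) but not at 3 (188 < 199).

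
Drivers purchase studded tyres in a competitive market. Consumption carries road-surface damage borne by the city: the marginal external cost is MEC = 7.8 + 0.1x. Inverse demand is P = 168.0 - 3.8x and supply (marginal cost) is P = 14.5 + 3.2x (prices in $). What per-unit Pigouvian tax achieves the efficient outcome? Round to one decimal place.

tax = $9.9 per unit

Social marginal benefit = demand − MEC = 160.2 - 3.9x.
Set SMB = MC: 160.2 - 3.9x = 14.5 + 3.2x → x* = 20.5211.
The Pigouvian tax equals MEC at x*: 7.8 + 0.1×20.5211 = 9.8521.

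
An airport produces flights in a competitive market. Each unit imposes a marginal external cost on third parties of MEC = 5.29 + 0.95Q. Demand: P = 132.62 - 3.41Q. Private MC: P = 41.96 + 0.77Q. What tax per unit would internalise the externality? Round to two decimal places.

Social marginal cost = private MC + MEC = 47.25 + 1.72Q.
Set SMC = demand: 47.25 + 1.72Q = 132.62 - 3.41Q → Q* = 16.6413.
The Pigouvian tax equals MEC at Q*: 5.29 + 0.95×16.6413 = 21.0992.

tax = 21.10 per unit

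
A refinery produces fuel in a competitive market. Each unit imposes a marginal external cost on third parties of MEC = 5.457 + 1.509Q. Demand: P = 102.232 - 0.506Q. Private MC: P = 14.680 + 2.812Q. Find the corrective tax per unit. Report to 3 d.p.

Social marginal cost = private MC + MEC = 20.137 + 4.321Q.
Set SMC = demand: 20.137 + 4.321Q = 102.232 - 0.506Q → Q* = 17.0075.
The Pigouvian tax equals MEC at Q*: 5.457 + 1.509×17.0075 = 31.1213.

tax = 31.121 per unit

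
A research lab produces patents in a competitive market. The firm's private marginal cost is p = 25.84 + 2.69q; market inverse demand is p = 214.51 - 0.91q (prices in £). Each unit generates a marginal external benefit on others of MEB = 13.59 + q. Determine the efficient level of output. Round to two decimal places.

Social marginal cost = private MC − MEB = 12.25 + 1.69q.
Set SMC = demand: 12.25 + 1.69q = 214.51 - 0.91q → q* = 77.7923.

q* = 77.79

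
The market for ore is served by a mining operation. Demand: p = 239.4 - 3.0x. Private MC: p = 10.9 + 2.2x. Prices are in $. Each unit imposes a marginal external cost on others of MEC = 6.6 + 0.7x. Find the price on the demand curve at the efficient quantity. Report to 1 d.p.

Social marginal cost = private MC + MEC = 17.5 + 2.9x.
Set SMC = demand: 17.5 + 2.9x = 239.4 - 3.0x → x* = 37.6102.
Consumer price on the demand curve at x*: 239.4 − 3.0×37.6102 = 126.5694.

P = $126.6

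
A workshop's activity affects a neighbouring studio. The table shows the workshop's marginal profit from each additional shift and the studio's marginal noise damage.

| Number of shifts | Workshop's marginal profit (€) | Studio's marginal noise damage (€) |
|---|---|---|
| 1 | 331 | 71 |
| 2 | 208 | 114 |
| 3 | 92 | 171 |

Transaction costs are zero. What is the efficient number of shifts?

Bargaining reaches the level where marginal profit last exceeds marginal noise damage.
That holds through level 2 (208 ≥ 114) but not at 3 (92 < 171).

2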